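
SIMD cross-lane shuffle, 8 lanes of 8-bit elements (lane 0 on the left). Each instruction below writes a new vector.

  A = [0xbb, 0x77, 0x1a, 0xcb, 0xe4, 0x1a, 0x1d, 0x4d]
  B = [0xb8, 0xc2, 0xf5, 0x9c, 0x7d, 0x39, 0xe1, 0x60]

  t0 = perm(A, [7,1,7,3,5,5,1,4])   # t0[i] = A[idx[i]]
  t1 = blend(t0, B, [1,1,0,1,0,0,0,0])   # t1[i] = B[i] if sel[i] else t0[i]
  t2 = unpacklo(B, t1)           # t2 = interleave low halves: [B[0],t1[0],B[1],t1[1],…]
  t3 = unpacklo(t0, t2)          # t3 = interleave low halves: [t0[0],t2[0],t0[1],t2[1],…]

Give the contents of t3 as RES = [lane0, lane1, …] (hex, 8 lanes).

RES = [0x4d, 0xb8, 0x77, 0xb8, 0x4d, 0xc2, 0xcb, 0xc2]

t0 = [0x4d, 0x77, 0x4d, 0xcb, 0x1a, 0x1a, 0x77, 0xe4]
t1 = [0xb8, 0xc2, 0x4d, 0x9c, 0x1a, 0x1a, 0x77, 0xe4]
t2 = [0xb8, 0xb8, 0xc2, 0xc2, 0xf5, 0x4d, 0x9c, 0x9c]
t3 = [0x4d, 0xb8, 0x77, 0xb8, 0x4d, 0xc2, 0xcb, 0xc2]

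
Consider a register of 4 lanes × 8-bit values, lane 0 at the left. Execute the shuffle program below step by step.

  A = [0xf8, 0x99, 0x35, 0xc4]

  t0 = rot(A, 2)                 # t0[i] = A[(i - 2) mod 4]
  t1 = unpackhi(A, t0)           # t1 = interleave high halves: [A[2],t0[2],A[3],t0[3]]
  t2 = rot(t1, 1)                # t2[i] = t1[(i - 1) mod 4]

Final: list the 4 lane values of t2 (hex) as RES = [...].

RES = [0x99, 0x35, 0xf8, 0xc4]

  t0: 35 c4 f8 99
  t1: 35 f8 c4 99
  t2: 99 35 f8 c4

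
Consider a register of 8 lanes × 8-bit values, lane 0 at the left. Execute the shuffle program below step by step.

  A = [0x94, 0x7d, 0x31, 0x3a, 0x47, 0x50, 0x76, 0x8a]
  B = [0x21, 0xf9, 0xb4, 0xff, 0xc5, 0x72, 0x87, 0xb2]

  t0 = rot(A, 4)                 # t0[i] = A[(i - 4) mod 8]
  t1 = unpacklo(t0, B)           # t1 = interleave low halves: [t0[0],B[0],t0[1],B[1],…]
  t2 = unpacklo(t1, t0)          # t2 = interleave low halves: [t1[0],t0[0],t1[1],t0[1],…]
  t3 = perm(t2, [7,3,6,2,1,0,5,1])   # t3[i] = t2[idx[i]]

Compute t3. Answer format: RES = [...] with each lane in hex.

RES = [ 0x8a  0x50  0xf9  0x21  0x47  0x47  0x76  0x47 ]

→ t0 |47|50|76|8a|94|7d|31|3a|
→ t1 |47|21|50|f9|76|b4|8a|ff|
→ t2 |47|47|21|50|50|76|f9|8a|
→ t3 |8a|50|f9|21|47|47|76|47|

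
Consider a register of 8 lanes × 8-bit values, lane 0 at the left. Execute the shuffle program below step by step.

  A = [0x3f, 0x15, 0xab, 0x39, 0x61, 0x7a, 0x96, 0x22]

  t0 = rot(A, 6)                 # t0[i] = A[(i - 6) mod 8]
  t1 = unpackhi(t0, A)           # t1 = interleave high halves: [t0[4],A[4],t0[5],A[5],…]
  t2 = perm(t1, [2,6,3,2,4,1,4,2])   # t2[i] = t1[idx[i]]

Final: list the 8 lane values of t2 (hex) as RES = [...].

RES = [ 0x22  0x15  0x7a  0x22  0x3f  0x61  0x3f  0x22 ]

→ t0 |ab|39|61|7a|96|22|3f|15|
→ t1 |96|61|22|7a|3f|96|15|22|
→ t2 |22|15|7a|22|3f|61|3f|22|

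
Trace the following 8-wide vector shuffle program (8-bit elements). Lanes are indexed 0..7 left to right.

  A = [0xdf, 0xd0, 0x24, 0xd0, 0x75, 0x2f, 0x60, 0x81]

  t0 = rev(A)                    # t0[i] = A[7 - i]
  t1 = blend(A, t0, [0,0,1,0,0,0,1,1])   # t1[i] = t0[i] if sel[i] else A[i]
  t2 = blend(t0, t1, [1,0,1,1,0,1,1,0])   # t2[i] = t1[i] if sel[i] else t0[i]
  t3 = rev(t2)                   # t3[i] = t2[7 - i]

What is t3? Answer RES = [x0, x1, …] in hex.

→ t0 |81|60|2f|75|d0|24|d0|df|
→ t1 |df|d0|2f|d0|75|2f|d0|df|
→ t2 |df|60|2f|d0|d0|2f|d0|df|
→ t3 |df|d0|2f|d0|d0|2f|60|df|

RES = [0xdf, 0xd0, 0x2f, 0xd0, 0xd0, 0x2f, 0x60, 0xdf]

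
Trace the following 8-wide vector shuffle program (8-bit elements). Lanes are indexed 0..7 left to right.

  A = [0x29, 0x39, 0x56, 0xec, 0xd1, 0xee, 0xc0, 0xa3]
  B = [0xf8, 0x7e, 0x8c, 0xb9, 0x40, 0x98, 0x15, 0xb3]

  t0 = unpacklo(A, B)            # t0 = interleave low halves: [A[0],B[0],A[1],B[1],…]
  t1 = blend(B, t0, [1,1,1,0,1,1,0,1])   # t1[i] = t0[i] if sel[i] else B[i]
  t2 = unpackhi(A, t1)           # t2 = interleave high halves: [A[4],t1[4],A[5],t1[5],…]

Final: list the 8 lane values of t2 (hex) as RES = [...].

t0 = [0x29, 0xf8, 0x39, 0x7e, 0x56, 0x8c, 0xec, 0xb9]
t1 = [0x29, 0xf8, 0x39, 0xb9, 0x56, 0x8c, 0x15, 0xb9]
t2 = [0xd1, 0x56, 0xee, 0x8c, 0xc0, 0x15, 0xa3, 0xb9]

RES = [ 0xd1  0x56  0xee  0x8c  0xc0  0x15  0xa3  0xb9 ]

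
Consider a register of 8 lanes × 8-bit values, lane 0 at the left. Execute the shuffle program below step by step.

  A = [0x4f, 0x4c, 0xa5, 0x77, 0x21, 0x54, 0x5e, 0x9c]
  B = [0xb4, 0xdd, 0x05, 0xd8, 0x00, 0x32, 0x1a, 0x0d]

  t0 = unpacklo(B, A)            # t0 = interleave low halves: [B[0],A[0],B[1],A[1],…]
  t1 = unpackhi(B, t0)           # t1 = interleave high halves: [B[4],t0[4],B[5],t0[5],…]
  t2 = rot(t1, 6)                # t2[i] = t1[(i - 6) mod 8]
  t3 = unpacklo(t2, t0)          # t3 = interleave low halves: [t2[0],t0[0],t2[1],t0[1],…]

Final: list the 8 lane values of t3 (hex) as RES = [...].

RES = [ 0x32  0xb4  0xa5  0x4f  0x1a  0xdd  0xd8  0x4c ]

  t0: b4 4f dd 4c 05 a5 d8 77
  t1: 00 05 32 a5 1a d8 0d 77
  t2: 32 a5 1a d8 0d 77 00 05
  t3: 32 b4 a5 4f 1a dd d8 4c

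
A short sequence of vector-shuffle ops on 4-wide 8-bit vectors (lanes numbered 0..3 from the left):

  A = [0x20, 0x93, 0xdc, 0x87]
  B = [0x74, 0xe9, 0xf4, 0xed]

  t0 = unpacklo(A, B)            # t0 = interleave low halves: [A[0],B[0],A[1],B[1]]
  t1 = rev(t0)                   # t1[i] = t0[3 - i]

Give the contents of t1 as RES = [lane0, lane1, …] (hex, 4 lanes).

t0 = [0x20, 0x74, 0x93, 0xe9]
t1 = [0xe9, 0x93, 0x74, 0x20]

RES = [ 0xe9  0x93  0x74  0x20 ]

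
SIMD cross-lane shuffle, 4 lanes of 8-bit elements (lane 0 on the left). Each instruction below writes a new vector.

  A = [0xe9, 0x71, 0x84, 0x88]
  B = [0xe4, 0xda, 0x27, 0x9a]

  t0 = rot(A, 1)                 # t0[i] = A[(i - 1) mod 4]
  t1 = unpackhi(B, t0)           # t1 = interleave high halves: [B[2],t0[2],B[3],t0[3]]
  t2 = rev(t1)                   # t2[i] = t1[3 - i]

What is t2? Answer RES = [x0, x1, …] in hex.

RES = [ 0x84  0x9a  0x71  0x27 ]

  t0: 88 e9 71 84
  t1: 27 71 9a 84
  t2: 84 9a 71 27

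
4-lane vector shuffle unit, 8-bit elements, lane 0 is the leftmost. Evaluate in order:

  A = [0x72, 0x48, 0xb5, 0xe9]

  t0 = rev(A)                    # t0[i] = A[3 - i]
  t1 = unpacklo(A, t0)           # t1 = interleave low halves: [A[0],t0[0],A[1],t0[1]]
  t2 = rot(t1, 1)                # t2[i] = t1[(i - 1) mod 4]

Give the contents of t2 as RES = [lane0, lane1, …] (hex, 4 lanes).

  t0: e9 b5 48 72
  t1: 72 e9 48 b5
  t2: b5 72 e9 48

RES = [0xb5, 0x72, 0xe9, 0x48]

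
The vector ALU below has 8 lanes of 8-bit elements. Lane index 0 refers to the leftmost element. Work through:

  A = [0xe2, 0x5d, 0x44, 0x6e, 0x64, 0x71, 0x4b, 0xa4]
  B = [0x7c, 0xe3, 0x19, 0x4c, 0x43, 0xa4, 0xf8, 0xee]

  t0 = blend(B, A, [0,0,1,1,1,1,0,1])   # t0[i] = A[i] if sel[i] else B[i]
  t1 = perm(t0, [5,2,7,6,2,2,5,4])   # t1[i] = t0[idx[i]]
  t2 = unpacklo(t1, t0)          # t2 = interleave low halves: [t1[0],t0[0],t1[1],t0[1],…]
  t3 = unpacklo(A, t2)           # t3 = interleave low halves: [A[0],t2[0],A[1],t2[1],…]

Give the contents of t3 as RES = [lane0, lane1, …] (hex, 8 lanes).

RES = [0xe2, 0x71, 0x5d, 0x7c, 0x44, 0x44, 0x6e, 0xe3]

→ t0 |7c|e3|44|6e|64|71|f8|a4|
→ t1 |71|44|a4|f8|44|44|71|64|
→ t2 |71|7c|44|e3|a4|44|f8|6e|
→ t3 |e2|71|5d|7c|44|44|6e|e3|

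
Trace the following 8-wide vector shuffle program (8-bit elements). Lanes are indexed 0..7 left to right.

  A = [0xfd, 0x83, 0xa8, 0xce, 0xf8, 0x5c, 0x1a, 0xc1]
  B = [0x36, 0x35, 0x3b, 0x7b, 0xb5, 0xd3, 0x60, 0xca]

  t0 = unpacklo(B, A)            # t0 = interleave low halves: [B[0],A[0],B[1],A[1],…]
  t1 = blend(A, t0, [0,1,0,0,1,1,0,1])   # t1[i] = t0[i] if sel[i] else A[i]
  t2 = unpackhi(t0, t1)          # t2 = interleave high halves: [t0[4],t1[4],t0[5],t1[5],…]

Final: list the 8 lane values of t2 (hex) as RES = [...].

t0 = [0x36, 0xfd, 0x35, 0x83, 0x3b, 0xa8, 0x7b, 0xce]
t1 = [0xfd, 0xfd, 0xa8, 0xce, 0x3b, 0xa8, 0x1a, 0xce]
t2 = [0x3b, 0x3b, 0xa8, 0xa8, 0x7b, 0x1a, 0xce, 0xce]

RES = [ 0x3b  0x3b  0xa8  0xa8  0x7b  0x1a  0xce  0xce ]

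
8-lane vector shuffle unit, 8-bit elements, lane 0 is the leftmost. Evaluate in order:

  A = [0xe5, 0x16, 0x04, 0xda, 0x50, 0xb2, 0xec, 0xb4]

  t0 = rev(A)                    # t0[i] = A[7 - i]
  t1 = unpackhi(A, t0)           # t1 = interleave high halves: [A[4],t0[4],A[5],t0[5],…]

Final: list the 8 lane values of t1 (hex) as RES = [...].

RES = [0x50, 0xda, 0xb2, 0x04, 0xec, 0x16, 0xb4, 0xe5]

  t0: b4 ec b2 50 da 04 16 e5
  t1: 50 da b2 04 ec 16 b4 e5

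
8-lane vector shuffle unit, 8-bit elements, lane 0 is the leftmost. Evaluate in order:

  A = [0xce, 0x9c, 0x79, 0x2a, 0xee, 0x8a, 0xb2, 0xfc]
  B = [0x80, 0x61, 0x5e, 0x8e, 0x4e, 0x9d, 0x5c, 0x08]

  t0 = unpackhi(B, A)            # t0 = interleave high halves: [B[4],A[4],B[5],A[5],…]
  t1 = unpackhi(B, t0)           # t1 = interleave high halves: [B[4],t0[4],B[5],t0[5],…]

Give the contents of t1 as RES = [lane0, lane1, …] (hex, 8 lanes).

→ t0 |4e|ee|9d|8a|5c|b2|08|fc|
→ t1 |4e|5c|9d|b2|5c|08|08|fc|

RES = [0x4e, 0x5c, 0x9d, 0xb2, 0x5c, 0x08, 0x08, 0xfc]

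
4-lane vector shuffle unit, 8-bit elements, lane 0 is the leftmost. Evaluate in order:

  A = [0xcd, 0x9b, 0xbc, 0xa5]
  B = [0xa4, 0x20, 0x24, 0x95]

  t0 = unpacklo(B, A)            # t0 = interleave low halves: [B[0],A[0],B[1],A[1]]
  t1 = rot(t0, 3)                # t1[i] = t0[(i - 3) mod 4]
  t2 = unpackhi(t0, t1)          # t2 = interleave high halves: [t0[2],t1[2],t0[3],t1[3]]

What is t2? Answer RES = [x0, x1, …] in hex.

→ t0 |a4|cd|20|9b|
→ t1 |cd|20|9b|a4|
→ t2 |20|9b|9b|a4|

RES = [0x20, 0x9b, 0x9b, 0xa4]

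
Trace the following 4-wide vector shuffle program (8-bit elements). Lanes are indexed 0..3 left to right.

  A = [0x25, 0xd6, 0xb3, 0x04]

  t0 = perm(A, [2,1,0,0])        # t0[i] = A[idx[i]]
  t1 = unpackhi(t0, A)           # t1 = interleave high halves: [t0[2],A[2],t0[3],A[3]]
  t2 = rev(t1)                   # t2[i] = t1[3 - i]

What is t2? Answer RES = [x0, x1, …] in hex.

t0 = [0xb3, 0xd6, 0x25, 0x25]
t1 = [0x25, 0xb3, 0x25, 0x04]
t2 = [0x04, 0x25, 0xb3, 0x25]

RES = [ 0x04  0x25  0xb3  0x25 ]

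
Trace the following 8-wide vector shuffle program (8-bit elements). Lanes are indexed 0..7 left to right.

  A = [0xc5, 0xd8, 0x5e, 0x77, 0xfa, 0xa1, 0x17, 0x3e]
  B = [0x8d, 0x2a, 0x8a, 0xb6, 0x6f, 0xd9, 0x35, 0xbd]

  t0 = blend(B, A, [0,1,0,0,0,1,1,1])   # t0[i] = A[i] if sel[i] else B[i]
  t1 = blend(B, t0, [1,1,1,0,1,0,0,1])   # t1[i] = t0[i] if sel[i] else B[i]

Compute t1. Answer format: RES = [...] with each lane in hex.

→ t0 |8d|d8|8a|b6|6f|a1|17|3e|
→ t1 |8d|d8|8a|b6|6f|d9|35|3e|

RES = [ 0x8d  0xd8  0x8a  0xb6  0x6f  0xd9  0x35  0x3e ]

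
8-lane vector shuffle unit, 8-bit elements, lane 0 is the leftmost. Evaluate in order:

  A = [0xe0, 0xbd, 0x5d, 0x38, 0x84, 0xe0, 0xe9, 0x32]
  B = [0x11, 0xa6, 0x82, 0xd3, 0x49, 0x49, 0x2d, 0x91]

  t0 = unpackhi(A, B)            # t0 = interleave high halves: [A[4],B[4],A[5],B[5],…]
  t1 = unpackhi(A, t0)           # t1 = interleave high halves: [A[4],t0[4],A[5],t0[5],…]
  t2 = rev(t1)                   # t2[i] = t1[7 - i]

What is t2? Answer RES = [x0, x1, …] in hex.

RES = [0x91, 0x32, 0x32, 0xe9, 0x2d, 0xe0, 0xe9, 0x84]

  t0: 84 49 e0 49 e9 2d 32 91
  t1: 84 e9 e0 2d e9 32 32 91
  t2: 91 32 32 e9 2d e0 e9 84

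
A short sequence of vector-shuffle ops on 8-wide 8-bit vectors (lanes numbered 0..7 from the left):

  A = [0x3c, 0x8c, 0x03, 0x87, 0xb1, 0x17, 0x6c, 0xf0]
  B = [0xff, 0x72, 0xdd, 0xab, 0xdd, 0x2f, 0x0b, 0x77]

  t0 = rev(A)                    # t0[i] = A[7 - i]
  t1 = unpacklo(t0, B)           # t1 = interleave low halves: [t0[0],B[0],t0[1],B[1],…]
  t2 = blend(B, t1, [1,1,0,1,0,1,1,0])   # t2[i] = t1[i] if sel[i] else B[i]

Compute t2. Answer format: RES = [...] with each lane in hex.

RES = [0xf0, 0xff, 0xdd, 0x72, 0xdd, 0xdd, 0xb1, 0x77]

t0 = [0xf0, 0x6c, 0x17, 0xb1, 0x87, 0x03, 0x8c, 0x3c]
t1 = [0xf0, 0xff, 0x6c, 0x72, 0x17, 0xdd, 0xb1, 0xab]
t2 = [0xf0, 0xff, 0xdd, 0x72, 0xdd, 0xdd, 0xb1, 0x77]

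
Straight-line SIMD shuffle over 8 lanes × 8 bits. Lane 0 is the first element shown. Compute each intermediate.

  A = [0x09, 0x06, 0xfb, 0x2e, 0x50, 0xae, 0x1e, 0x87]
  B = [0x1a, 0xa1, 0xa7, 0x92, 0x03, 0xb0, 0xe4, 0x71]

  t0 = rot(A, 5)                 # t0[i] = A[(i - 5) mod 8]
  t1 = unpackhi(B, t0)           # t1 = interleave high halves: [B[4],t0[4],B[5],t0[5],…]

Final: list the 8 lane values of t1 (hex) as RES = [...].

RES = [ 0x03  0x87  0xb0  0x09  0xe4  0x06  0x71  0xfb ]

t0 = [0x2e, 0x50, 0xae, 0x1e, 0x87, 0x09, 0x06, 0xfb]
t1 = [0x03, 0x87, 0xb0, 0x09, 0xe4, 0x06, 0x71, 0xfb]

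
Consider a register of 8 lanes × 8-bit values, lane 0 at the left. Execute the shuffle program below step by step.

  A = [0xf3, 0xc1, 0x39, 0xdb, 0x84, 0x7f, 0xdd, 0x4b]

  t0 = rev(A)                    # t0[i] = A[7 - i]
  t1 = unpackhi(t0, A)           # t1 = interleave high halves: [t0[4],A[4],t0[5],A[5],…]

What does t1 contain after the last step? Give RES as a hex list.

  t0: 4b dd 7f 84 db 39 c1 f3
  t1: db 84 39 7f c1 dd f3 4b

RES = [ 0xdb  0x84  0x39  0x7f  0xc1  0xdd  0xf3  0x4b ]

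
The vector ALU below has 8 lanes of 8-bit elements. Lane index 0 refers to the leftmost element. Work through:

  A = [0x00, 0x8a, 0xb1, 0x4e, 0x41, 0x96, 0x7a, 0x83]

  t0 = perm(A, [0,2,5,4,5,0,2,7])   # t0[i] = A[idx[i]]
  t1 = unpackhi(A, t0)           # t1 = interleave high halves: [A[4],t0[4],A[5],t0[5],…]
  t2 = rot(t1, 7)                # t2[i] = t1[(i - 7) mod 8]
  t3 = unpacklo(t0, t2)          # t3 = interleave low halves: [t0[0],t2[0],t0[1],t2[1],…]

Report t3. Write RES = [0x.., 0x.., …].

→ t0 |00|b1|96|41|96|00|b1|83|
→ t1 |41|96|96|00|7a|b1|83|83|
→ t2 |96|96|00|7a|b1|83|83|41|
→ t3 |00|96|b1|96|96|00|41|7a|

RES = [ 0x00  0x96  0xb1  0x96  0x96  0x00  0x41  0x7a ]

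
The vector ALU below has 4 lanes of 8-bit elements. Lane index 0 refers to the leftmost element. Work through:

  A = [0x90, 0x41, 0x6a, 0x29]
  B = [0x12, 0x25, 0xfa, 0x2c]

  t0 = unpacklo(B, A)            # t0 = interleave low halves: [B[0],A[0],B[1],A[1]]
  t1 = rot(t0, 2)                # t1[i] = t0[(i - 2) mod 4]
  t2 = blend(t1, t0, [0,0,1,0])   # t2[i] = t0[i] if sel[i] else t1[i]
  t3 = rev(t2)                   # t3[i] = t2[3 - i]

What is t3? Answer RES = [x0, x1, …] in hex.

RES = [ 0x90  0x25  0x41  0x25 ]

  t0: 12 90 25 41
  t1: 25 41 12 90
  t2: 25 41 25 90
  t3: 90 25 41 25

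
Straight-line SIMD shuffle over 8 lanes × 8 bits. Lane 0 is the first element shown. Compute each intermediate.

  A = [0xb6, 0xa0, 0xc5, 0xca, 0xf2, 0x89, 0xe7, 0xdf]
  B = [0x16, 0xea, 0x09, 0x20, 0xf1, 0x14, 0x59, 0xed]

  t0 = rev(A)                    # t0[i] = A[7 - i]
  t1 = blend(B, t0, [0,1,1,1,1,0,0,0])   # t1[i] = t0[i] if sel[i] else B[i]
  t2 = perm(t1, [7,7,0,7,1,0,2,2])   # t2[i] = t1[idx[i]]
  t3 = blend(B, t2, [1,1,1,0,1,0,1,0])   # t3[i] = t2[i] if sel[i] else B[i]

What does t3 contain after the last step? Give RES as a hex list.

  t0: df e7 89 f2 ca c5 a0 b6
  t1: 16 e7 89 f2 ca 14 59 ed
  t2: ed ed 16 ed e7 16 89 89
  t3: ed ed 16 20 e7 14 89 ed

RES = [ 0xed  0xed  0x16  0x20  0xe7  0x14  0x89  0xed ]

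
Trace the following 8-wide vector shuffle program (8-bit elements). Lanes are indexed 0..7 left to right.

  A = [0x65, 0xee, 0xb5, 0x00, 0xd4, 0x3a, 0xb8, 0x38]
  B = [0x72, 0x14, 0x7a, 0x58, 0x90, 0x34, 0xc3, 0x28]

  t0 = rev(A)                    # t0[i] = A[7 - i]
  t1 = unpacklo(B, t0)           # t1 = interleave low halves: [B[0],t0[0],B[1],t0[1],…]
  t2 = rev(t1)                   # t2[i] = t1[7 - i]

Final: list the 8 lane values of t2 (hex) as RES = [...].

t0 = [0x38, 0xb8, 0x3a, 0xd4, 0x00, 0xb5, 0xee, 0x65]
t1 = [0x72, 0x38, 0x14, 0xb8, 0x7a, 0x3a, 0x58, 0xd4]
t2 = [0xd4, 0x58, 0x3a, 0x7a, 0xb8, 0x14, 0x38, 0x72]

RES = [0xd4, 0x58, 0x3a, 0x7a, 0xb8, 0x14, 0x38, 0x72]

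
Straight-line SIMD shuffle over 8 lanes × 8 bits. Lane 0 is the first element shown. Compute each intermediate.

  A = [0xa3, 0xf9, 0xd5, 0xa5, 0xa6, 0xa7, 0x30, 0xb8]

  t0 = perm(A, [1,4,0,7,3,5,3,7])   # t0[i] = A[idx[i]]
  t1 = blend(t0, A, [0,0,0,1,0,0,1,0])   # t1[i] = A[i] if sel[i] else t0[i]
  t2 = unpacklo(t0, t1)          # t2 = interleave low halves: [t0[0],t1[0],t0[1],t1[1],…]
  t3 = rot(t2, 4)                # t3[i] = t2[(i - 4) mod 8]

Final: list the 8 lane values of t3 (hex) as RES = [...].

  t0: f9 a6 a3 b8 a5 a7 a5 b8
  t1: f9 a6 a3 a5 a5 a7 30 b8
  t2: f9 f9 a6 a6 a3 a3 b8 a5
  t3: a3 a3 b8 a5 f9 f9 a6 a6

RES = [ 0xa3  0xa3  0xb8  0xa5  0xf9  0xf9  0xa6  0xa6 ]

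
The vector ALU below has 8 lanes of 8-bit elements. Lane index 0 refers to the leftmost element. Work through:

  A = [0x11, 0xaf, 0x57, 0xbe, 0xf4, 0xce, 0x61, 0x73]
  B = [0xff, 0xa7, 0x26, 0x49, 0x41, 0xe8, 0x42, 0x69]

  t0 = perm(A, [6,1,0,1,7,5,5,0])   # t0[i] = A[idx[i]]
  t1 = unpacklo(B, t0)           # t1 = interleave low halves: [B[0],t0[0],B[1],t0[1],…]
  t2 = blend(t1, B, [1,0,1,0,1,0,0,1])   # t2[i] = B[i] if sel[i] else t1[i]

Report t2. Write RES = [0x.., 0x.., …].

  t0: 61 af 11 af 73 ce ce 11
  t1: ff 61 a7 af 26 11 49 af
  t2: ff 61 26 af 41 11 49 69

RES = [ 0xff  0x61  0x26  0xaf  0x41  0x11  0x49  0x69 ]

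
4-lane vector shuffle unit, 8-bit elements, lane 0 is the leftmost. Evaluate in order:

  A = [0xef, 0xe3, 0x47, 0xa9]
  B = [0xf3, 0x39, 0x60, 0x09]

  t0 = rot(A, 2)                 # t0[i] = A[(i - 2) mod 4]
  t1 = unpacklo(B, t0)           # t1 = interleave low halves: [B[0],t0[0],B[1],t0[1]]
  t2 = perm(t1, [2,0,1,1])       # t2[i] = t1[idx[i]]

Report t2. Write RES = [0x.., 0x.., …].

→ t0 |47|a9|ef|e3|
→ t1 |f3|47|39|a9|
→ t2 |39|f3|47|47|

RES = [0x39, 0xf3, 0x47, 0x47]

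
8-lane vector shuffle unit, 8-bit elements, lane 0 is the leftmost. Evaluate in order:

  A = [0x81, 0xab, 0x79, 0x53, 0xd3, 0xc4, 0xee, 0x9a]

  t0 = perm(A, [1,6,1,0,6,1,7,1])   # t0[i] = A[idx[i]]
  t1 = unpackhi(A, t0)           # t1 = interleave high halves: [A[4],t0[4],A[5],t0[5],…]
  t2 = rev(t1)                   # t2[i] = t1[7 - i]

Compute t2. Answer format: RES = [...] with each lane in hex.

RES = [0xab, 0x9a, 0x9a, 0xee, 0xab, 0xc4, 0xee, 0xd3]

t0 = [0xab, 0xee, 0xab, 0x81, 0xee, 0xab, 0x9a, 0xab]
t1 = [0xd3, 0xee, 0xc4, 0xab, 0xee, 0x9a, 0x9a, 0xab]
t2 = [0xab, 0x9a, 0x9a, 0xee, 0xab, 0xc4, 0xee, 0xd3]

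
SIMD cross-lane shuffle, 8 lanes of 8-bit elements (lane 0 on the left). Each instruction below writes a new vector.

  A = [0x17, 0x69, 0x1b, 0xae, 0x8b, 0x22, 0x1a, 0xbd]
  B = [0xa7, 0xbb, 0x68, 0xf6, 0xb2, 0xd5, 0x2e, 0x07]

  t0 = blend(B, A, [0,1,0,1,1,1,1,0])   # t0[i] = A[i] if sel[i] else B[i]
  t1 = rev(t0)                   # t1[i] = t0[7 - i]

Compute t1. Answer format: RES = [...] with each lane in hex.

RES = [ 0x07  0x1a  0x22  0x8b  0xae  0x68  0x69  0xa7 ]

  t0: a7 69 68 ae 8b 22 1a 07
  t1: 07 1a 22 8b ae 68 69 a7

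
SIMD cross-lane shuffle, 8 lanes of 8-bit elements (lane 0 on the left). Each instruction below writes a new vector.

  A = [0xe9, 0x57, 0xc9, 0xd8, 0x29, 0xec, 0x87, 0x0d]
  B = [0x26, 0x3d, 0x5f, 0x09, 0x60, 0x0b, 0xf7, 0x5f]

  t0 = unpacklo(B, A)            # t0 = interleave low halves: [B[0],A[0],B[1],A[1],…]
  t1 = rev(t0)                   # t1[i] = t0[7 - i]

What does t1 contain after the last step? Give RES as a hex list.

  t0: 26 e9 3d 57 5f c9 09 d8
  t1: d8 09 c9 5f 57 3d e9 26

RES = [0xd8, 0x09, 0xc9, 0x5f, 0x57, 0x3d, 0xe9, 0x26]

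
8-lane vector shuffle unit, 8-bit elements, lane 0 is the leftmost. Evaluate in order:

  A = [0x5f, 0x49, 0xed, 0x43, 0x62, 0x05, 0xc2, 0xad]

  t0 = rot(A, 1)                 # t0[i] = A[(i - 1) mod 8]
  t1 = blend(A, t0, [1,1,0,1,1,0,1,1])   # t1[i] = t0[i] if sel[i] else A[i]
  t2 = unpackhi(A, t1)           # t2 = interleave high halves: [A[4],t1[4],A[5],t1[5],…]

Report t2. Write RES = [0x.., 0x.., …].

  t0: ad 5f 49 ed 43 62 05 c2
  t1: ad 5f ed ed 43 05 05 c2
  t2: 62 43 05 05 c2 05 ad c2

RES = [ 0x62  0x43  0x05  0x05  0xc2  0x05  0xad  0xc2 ]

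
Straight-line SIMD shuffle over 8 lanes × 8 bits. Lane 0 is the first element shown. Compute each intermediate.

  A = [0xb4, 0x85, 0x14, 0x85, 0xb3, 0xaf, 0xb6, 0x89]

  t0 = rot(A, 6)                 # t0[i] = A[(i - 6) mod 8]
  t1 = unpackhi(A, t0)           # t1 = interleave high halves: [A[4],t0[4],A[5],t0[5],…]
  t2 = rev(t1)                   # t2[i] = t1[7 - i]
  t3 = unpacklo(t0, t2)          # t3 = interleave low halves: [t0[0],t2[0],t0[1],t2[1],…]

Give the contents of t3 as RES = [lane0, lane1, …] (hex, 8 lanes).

RES = [0x14, 0x85, 0x85, 0x89, 0xb3, 0xb4, 0xaf, 0xb6]

t0 = [0x14, 0x85, 0xb3, 0xaf, 0xb6, 0x89, 0xb4, 0x85]
t1 = [0xb3, 0xb6, 0xaf, 0x89, 0xb6, 0xb4, 0x89, 0x85]
t2 = [0x85, 0x89, 0xb4, 0xb6, 0x89, 0xaf, 0xb6, 0xb3]
t3 = [0x14, 0x85, 0x85, 0x89, 0xb3, 0xb4, 0xaf, 0xb6]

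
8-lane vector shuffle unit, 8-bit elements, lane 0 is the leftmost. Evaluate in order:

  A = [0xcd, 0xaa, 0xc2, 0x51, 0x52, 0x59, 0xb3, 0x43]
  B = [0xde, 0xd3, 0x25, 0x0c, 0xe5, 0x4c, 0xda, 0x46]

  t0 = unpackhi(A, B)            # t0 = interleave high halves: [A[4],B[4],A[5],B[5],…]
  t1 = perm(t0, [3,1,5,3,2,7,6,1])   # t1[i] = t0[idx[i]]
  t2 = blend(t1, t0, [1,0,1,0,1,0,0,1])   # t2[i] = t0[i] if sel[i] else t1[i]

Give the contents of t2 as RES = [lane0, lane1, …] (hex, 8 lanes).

RES = [0x52, 0xe5, 0x59, 0x4c, 0xb3, 0x46, 0x43, 0x46]

t0 = [0x52, 0xe5, 0x59, 0x4c, 0xb3, 0xda, 0x43, 0x46]
t1 = [0x4c, 0xe5, 0xda, 0x4c, 0x59, 0x46, 0x43, 0xe5]
t2 = [0x52, 0xe5, 0x59, 0x4c, 0xb3, 0x46, 0x43, 0x46]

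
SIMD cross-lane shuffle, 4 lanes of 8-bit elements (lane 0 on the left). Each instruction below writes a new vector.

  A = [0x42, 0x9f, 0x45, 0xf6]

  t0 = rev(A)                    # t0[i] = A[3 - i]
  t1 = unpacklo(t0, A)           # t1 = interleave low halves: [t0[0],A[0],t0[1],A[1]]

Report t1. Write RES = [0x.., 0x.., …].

RES = [0xf6, 0x42, 0x45, 0x9f]

  t0: f6 45 9f 42
  t1: f6 42 45 9f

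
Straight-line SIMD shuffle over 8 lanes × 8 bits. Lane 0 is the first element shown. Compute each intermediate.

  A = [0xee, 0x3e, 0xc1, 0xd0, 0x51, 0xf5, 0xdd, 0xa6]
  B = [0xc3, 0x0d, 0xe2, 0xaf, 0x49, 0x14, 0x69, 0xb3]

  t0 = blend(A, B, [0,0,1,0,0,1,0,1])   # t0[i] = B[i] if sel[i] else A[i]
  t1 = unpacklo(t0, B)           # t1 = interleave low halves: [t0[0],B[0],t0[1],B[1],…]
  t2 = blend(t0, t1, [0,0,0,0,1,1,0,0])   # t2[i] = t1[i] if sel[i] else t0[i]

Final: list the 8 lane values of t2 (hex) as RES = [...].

RES = [ 0xee  0x3e  0xe2  0xd0  0xe2  0xe2  0xdd  0xb3 ]

  t0: ee 3e e2 d0 51 14 dd b3
  t1: ee c3 3e 0d e2 e2 d0 af
  t2: ee 3e e2 d0 e2 e2 dd b3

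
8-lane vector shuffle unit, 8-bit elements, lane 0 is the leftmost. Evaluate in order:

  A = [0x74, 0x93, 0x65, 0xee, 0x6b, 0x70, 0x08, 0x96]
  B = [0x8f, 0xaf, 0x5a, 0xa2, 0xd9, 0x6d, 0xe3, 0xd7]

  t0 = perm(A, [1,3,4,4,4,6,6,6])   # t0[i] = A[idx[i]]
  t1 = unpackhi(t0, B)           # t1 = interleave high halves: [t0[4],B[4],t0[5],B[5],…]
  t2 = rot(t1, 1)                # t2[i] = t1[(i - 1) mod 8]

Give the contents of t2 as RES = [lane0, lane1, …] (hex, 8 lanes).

RES = [0xd7, 0x6b, 0xd9, 0x08, 0x6d, 0x08, 0xe3, 0x08]

t0 = [0x93, 0xee, 0x6b, 0x6b, 0x6b, 0x08, 0x08, 0x08]
t1 = [0x6b, 0xd9, 0x08, 0x6d, 0x08, 0xe3, 0x08, 0xd7]
t2 = [0xd7, 0x6b, 0xd9, 0x08, 0x6d, 0x08, 0xe3, 0x08]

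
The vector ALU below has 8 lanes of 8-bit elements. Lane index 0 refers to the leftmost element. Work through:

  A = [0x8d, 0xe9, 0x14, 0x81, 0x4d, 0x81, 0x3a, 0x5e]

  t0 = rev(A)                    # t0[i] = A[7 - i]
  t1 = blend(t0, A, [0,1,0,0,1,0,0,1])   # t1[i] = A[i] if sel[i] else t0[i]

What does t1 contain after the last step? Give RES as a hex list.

t0 = [0x5e, 0x3a, 0x81, 0x4d, 0x81, 0x14, 0xe9, 0x8d]
t1 = [0x5e, 0xe9, 0x81, 0x4d, 0x4d, 0x14, 0xe9, 0x5e]

RES = [ 0x5e  0xe9  0x81  0x4d  0x4d  0x14  0xe9  0x5e ]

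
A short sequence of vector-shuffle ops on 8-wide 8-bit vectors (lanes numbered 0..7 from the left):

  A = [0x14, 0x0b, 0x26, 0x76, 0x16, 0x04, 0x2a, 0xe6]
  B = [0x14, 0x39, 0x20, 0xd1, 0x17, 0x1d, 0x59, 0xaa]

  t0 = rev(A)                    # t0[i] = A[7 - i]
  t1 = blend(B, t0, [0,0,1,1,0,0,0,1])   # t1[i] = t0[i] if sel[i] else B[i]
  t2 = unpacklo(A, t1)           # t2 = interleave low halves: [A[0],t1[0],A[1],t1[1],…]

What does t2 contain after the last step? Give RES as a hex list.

t0 = [0xe6, 0x2a, 0x04, 0x16, 0x76, 0x26, 0x0b, 0x14]
t1 = [0x14, 0x39, 0x04, 0x16, 0x17, 0x1d, 0x59, 0x14]
t2 = [0x14, 0x14, 0x0b, 0x39, 0x26, 0x04, 0x76, 0x16]

RES = [0x14, 0x14, 0x0b, 0x39, 0x26, 0x04, 0x76, 0x16]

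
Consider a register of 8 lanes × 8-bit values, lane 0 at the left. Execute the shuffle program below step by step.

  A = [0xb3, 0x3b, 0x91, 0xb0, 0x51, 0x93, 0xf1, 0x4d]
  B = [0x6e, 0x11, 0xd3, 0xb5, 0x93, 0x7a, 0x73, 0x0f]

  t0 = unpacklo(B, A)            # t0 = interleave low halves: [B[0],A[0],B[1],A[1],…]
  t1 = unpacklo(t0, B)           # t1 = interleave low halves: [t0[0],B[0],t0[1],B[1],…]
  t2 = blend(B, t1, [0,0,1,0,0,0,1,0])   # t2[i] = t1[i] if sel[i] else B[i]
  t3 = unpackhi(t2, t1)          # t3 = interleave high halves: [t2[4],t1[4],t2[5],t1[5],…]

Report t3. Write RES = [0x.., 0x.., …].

  t0: 6e b3 11 3b d3 91 b5 b0
  t1: 6e 6e b3 11 11 d3 3b b5
  t2: 6e 11 b3 b5 93 7a 3b 0f
  t3: 93 11 7a d3 3b 3b 0f b5

RES = [ 0x93  0x11  0x7a  0xd3  0x3b  0x3b  0x0f  0xb5 ]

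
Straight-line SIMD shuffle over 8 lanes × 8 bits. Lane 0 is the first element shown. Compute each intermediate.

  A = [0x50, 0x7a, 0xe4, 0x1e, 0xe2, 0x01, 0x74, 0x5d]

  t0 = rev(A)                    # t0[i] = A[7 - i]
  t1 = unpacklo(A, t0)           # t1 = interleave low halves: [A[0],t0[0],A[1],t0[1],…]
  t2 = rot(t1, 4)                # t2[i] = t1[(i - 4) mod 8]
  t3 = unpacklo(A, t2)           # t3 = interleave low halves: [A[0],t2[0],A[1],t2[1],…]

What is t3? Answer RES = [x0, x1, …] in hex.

→ t0 |5d|74|01|e2|1e|e4|7a|50|
→ t1 |50|5d|7a|74|e4|01|1e|e2|
→ t2 |e4|01|1e|e2|50|5d|7a|74|
→ t3 |50|e4|7a|01|e4|1e|1e|e2|

RES = [ 0x50  0xe4  0x7a  0x01  0xe4  0x1e  0x1e  0xe2 ]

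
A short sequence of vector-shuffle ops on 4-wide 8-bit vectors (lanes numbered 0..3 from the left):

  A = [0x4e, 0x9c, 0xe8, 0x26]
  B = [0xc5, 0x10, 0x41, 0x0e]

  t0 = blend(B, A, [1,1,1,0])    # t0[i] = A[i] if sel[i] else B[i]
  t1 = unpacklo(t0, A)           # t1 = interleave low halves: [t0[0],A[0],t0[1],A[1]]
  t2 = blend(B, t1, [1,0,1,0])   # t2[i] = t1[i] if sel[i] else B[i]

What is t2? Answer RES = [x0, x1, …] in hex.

t0 = [0x4e, 0x9c, 0xe8, 0x0e]
t1 = [0x4e, 0x4e, 0x9c, 0x9c]
t2 = [0x4e, 0x10, 0x9c, 0x0e]

RES = [0x4e, 0x10, 0x9c, 0x0e]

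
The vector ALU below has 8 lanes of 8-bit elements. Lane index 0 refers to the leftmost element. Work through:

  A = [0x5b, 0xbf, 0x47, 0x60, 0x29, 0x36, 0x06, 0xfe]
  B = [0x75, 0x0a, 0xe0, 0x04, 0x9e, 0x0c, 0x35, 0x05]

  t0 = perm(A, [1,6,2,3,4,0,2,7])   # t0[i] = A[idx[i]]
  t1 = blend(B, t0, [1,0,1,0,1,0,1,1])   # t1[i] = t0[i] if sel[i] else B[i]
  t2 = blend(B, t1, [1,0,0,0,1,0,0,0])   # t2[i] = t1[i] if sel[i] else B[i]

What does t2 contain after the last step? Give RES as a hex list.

  t0: bf 06 47 60 29 5b 47 fe
  t1: bf 0a 47 04 29 0c 47 fe
  t2: bf 0a e0 04 29 0c 35 05

RES = [ 0xbf  0x0a  0xe0  0x04  0x29  0x0c  0x35  0x05 ]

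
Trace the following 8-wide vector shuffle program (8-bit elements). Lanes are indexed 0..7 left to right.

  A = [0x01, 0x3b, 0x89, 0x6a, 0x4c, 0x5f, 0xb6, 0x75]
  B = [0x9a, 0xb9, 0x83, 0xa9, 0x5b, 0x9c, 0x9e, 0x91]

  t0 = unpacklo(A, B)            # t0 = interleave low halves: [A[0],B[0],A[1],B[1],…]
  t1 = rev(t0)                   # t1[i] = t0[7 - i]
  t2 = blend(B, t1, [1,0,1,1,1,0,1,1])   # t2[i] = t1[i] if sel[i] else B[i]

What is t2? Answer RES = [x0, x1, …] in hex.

t0 = [0x01, 0x9a, 0x3b, 0xb9, 0x89, 0x83, 0x6a, 0xa9]
t1 = [0xa9, 0x6a, 0x83, 0x89, 0xb9, 0x3b, 0x9a, 0x01]
t2 = [0xa9, 0xb9, 0x83, 0x89, 0xb9, 0x9c, 0x9a, 0x01]

RES = [0xa9, 0xb9, 0x83, 0x89, 0xb9, 0x9c, 0x9a, 0x01]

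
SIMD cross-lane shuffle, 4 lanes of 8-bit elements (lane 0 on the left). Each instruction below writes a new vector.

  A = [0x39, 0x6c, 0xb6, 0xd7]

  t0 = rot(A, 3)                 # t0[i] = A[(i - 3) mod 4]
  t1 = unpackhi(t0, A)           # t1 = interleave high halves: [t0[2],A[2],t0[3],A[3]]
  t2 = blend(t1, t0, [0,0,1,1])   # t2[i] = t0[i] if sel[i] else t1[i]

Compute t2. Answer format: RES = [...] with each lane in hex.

RES = [ 0xd7  0xb6  0xd7  0x39 ]

  t0: 6c b6 d7 39
  t1: d7 b6 39 d7
  t2: d7 b6 d7 39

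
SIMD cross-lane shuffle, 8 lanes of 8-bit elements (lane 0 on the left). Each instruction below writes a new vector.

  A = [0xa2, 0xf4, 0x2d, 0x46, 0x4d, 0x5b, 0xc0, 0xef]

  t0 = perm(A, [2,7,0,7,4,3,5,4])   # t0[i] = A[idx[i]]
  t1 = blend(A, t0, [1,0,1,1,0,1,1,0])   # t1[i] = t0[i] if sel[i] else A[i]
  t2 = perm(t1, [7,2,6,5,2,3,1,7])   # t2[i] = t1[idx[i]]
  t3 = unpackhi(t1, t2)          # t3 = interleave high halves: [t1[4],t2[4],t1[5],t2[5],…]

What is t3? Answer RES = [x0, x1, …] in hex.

RES = [0x4d, 0xa2, 0x46, 0xef, 0x5b, 0xf4, 0xef, 0xef]

t0 = [0x2d, 0xef, 0xa2, 0xef, 0x4d, 0x46, 0x5b, 0x4d]
t1 = [0x2d, 0xf4, 0xa2, 0xef, 0x4d, 0x46, 0x5b, 0xef]
t2 = [0xef, 0xa2, 0x5b, 0x46, 0xa2, 0xef, 0xf4, 0xef]
t3 = [0x4d, 0xa2, 0x46, 0xef, 0x5b, 0xf4, 0xef, 0xef]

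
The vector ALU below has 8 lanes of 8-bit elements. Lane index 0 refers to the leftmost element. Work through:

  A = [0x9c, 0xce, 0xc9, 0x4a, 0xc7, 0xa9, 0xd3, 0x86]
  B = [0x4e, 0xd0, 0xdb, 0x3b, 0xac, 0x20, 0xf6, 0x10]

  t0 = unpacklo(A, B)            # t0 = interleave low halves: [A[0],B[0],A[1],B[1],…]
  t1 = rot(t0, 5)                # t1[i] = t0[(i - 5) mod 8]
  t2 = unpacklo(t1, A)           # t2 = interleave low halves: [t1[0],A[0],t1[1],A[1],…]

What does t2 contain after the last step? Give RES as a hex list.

  t0: 9c 4e ce d0 c9 db 4a 3b
  t1: d0 c9 db 4a 3b 9c 4e ce
  t2: d0 9c c9 ce db c9 4a 4a

RES = [0xd0, 0x9c, 0xc9, 0xce, 0xdb, 0xc9, 0x4a, 0x4a]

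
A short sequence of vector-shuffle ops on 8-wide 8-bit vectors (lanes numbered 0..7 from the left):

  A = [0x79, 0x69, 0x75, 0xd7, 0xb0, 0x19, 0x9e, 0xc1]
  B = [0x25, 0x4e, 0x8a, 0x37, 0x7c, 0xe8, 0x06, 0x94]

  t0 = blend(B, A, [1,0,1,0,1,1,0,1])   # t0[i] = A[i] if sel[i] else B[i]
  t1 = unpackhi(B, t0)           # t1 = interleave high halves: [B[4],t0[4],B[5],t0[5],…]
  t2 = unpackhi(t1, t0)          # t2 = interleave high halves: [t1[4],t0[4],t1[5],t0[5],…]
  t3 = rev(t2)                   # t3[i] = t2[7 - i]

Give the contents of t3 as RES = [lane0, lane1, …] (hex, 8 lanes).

→ t0 |79|4e|75|37|b0|19|06|c1|
→ t1 |7c|b0|e8|19|06|06|94|c1|
→ t2 |06|b0|06|19|94|06|c1|c1|
→ t3 |c1|c1|06|94|19|06|b0|06|

RES = [ 0xc1  0xc1  0x06  0x94  0x19  0x06  0xb0  0x06 ]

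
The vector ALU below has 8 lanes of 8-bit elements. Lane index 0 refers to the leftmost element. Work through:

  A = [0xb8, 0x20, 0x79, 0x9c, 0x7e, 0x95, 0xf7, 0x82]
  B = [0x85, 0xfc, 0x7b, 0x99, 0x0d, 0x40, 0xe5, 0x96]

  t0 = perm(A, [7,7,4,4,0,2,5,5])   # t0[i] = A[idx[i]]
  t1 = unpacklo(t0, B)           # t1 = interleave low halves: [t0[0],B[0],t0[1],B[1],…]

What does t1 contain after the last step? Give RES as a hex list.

RES = [0x82, 0x85, 0x82, 0xfc, 0x7e, 0x7b, 0x7e, 0x99]

  t0: 82 82 7e 7e b8 79 95 95
  t1: 82 85 82 fc 7e 7b 7e 99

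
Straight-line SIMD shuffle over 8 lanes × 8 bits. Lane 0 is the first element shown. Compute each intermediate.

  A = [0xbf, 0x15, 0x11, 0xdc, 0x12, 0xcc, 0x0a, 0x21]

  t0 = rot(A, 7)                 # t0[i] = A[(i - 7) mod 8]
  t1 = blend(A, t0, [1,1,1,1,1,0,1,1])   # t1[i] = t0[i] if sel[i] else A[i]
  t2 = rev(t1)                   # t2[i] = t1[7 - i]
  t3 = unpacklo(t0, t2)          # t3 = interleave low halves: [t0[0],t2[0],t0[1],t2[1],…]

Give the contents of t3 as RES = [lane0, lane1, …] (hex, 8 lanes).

→ t0 |15|11|dc|12|cc|0a|21|bf|
→ t1 |15|11|dc|12|cc|cc|21|bf|
→ t2 |bf|21|cc|cc|12|dc|11|15|
→ t3 |15|bf|11|21|dc|cc|12|cc|

RES = [ 0x15  0xbf  0x11  0x21  0xdc  0xcc  0x12  0xcc ]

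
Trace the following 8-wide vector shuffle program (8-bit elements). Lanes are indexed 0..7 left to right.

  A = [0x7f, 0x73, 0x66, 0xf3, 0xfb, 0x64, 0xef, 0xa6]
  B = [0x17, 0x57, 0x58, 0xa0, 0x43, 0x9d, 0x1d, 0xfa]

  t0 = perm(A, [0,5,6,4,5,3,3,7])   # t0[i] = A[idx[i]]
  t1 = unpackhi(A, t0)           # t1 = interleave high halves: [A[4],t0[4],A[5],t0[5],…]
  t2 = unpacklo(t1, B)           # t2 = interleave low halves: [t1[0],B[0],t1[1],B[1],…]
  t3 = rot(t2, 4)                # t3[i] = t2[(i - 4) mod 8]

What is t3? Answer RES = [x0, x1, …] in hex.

RES = [ 0x64  0x58  0xf3  0xa0  0xfb  0x17  0x64  0x57 ]

t0 = [0x7f, 0x64, 0xef, 0xfb, 0x64, 0xf3, 0xf3, 0xa6]
t1 = [0xfb, 0x64, 0x64, 0xf3, 0xef, 0xf3, 0xa6, 0xa6]
t2 = [0xfb, 0x17, 0x64, 0x57, 0x64, 0x58, 0xf3, 0xa0]
t3 = [0x64, 0x58, 0xf3, 0xa0, 0xfb, 0x17, 0x64, 0x57]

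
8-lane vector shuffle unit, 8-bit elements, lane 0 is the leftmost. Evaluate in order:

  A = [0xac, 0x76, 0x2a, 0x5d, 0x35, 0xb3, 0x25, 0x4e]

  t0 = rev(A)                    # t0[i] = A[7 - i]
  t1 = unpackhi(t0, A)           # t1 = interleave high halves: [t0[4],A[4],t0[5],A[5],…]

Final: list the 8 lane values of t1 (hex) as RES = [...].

RES = [ 0x5d  0x35  0x2a  0xb3  0x76  0x25  0xac  0x4e ]

t0 = [0x4e, 0x25, 0xb3, 0x35, 0x5d, 0x2a, 0x76, 0xac]
t1 = [0x5d, 0x35, 0x2a, 0xb3, 0x76, 0x25, 0xac, 0x4e]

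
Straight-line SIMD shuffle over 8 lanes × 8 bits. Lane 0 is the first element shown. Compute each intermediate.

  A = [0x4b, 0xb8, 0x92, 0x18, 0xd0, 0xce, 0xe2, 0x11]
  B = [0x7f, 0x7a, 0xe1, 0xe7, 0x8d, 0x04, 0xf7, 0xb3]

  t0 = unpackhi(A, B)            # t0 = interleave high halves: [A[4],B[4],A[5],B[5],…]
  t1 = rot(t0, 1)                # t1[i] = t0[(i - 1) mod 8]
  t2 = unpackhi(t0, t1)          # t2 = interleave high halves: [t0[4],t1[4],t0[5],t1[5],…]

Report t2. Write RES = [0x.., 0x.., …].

t0 = [0xd0, 0x8d, 0xce, 0x04, 0xe2, 0xf7, 0x11, 0xb3]
t1 = [0xb3, 0xd0, 0x8d, 0xce, 0x04, 0xe2, 0xf7, 0x11]
t2 = [0xe2, 0x04, 0xf7, 0xe2, 0x11, 0xf7, 0xb3, 0x11]

RES = [0xe2, 0x04, 0xf7, 0xe2, 0x11, 0xf7, 0xb3, 0x11]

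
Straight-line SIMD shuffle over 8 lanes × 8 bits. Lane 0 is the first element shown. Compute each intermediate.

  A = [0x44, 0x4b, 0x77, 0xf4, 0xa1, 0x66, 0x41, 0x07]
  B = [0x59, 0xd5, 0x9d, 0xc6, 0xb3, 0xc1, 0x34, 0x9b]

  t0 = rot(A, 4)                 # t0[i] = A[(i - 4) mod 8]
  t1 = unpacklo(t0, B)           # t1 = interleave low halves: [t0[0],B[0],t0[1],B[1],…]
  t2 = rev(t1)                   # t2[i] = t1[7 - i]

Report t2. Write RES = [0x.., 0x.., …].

  t0: a1 66 41 07 44 4b 77 f4
  t1: a1 59 66 d5 41 9d 07 c6
  t2: c6 07 9d 41 d5 66 59 a1

RES = [0xc6, 0x07, 0x9d, 0x41, 0xd5, 0x66, 0x59, 0xa1]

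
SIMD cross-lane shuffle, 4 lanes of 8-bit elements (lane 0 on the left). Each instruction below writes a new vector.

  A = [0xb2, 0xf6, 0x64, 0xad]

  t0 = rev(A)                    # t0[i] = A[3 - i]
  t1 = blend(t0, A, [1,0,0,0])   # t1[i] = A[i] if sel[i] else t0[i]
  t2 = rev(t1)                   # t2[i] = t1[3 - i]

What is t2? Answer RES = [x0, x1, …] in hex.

  t0: ad 64 f6 b2
  t1: b2 64 f6 b2
  t2: b2 f6 64 b2

RES = [ 0xb2  0xf6  0x64  0xb2 ]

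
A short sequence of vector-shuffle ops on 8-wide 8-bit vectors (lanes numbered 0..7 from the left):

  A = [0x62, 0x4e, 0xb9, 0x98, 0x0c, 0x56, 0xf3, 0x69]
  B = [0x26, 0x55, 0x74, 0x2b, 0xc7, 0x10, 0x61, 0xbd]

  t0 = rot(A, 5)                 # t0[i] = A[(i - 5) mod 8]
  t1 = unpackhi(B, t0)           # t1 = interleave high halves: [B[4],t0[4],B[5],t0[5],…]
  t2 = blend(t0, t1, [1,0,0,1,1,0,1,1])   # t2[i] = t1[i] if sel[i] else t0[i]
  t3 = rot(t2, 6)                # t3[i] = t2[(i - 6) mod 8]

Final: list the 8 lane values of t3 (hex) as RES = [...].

t0 = [0x98, 0x0c, 0x56, 0xf3, 0x69, 0x62, 0x4e, 0xb9]
t1 = [0xc7, 0x69, 0x10, 0x62, 0x61, 0x4e, 0xbd, 0xb9]
t2 = [0xc7, 0x0c, 0x56, 0x62, 0x61, 0x62, 0xbd, 0xb9]
t3 = [0x56, 0x62, 0x61, 0x62, 0xbd, 0xb9, 0xc7, 0x0c]

RES = [ 0x56  0x62  0x61  0x62  0xbd  0xb9  0xc7  0x0c ]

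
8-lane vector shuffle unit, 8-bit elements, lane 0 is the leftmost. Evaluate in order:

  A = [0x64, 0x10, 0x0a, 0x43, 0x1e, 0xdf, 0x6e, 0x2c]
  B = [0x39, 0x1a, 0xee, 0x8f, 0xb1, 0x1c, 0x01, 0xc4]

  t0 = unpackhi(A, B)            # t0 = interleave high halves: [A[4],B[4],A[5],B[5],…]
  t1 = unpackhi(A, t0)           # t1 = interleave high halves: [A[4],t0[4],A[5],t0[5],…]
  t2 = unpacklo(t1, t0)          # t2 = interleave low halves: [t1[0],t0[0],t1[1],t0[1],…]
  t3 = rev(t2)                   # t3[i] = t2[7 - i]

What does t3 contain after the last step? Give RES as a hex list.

  t0: 1e b1 df 1c 6e 01 2c c4
  t1: 1e 6e df 01 6e 2c 2c c4
  t2: 1e 1e 6e b1 df df 01 1c
  t3: 1c 01 df df b1 6e 1e 1e

RES = [ 0x1c  0x01  0xdf  0xdf  0xb1  0x6e  0x1e  0x1e ]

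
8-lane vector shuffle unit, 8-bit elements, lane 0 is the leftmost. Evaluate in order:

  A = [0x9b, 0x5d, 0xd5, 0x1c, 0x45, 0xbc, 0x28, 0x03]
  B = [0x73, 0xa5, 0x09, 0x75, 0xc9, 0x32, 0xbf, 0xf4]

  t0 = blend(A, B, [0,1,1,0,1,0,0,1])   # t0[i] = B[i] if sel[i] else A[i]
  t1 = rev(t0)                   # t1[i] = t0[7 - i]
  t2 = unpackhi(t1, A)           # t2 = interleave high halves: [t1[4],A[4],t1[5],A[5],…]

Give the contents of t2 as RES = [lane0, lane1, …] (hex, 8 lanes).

RES = [ 0x1c  0x45  0x09  0xbc  0xa5  0x28  0x9b  0x03 ]

t0 = [0x9b, 0xa5, 0x09, 0x1c, 0xc9, 0xbc, 0x28, 0xf4]
t1 = [0xf4, 0x28, 0xbc, 0xc9, 0x1c, 0x09, 0xa5, 0x9b]
t2 = [0x1c, 0x45, 0x09, 0xbc, 0xa5, 0x28, 0x9b, 0x03]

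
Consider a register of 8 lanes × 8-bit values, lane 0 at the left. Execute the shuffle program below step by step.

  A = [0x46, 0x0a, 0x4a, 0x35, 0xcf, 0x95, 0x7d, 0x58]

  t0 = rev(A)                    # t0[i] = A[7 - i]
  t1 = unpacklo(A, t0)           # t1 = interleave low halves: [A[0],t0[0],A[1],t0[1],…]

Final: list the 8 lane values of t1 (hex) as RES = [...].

t0 = [0x58, 0x7d, 0x95, 0xcf, 0x35, 0x4a, 0x0a, 0x46]
t1 = [0x46, 0x58, 0x0a, 0x7d, 0x4a, 0x95, 0x35, 0xcf]

RES = [0x46, 0x58, 0x0a, 0x7d, 0x4a, 0x95, 0x35, 0xcf]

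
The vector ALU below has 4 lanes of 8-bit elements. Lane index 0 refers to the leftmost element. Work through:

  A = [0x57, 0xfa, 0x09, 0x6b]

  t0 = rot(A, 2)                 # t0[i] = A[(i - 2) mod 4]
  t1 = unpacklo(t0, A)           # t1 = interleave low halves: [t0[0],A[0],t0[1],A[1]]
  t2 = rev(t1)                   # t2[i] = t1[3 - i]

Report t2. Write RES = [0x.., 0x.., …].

  t0: 09 6b 57 fa
  t1: 09 57 6b fa
  t2: fa 6b 57 09

RES = [ 0xfa  0x6b  0x57  0x09 ]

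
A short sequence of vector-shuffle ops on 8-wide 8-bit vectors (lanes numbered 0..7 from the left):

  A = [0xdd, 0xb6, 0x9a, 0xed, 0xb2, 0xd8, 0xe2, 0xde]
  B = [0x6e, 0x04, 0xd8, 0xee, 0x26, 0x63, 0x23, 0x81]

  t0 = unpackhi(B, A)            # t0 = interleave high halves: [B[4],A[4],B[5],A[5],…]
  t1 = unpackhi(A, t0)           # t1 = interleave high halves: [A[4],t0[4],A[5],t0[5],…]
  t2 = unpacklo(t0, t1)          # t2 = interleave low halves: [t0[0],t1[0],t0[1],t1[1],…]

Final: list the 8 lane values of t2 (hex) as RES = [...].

  t0: 26 b2 63 d8 23 e2 81 de
  t1: b2 23 d8 e2 e2 81 de de
  t2: 26 b2 b2 23 63 d8 d8 e2

RES = [ 0x26  0xb2  0xb2  0x23  0x63  0xd8  0xd8  0xe2 ]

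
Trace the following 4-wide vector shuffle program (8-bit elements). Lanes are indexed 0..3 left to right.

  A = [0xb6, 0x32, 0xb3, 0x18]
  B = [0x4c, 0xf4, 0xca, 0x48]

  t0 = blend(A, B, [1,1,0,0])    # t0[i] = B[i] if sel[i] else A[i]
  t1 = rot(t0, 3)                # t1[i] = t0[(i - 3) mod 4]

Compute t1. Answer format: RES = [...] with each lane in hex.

  t0: 4c f4 b3 18
  t1: f4 b3 18 4c

RES = [0xf4, 0xb3, 0x18, 0x4c]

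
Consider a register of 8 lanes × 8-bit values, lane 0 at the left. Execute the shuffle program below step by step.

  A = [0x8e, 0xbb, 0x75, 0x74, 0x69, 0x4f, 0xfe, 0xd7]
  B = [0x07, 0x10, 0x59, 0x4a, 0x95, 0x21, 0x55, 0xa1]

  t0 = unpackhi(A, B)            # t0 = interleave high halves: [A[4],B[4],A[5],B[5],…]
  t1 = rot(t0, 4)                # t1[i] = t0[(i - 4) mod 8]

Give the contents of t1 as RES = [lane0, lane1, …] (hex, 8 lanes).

RES = [0xfe, 0x55, 0xd7, 0xa1, 0x69, 0x95, 0x4f, 0x21]

  t0: 69 95 4f 21 fe 55 d7 a1
  t1: fe 55 d7 a1 69 95 4f 21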